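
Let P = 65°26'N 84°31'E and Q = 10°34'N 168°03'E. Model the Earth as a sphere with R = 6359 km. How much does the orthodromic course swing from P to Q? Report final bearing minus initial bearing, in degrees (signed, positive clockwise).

At departure: θ₁ = atan2(sin Δλ cos φ₂, cos φ₁ sin φ₂ − sin φ₁ cos φ₂ cos Δλ) = 91.43°
At arrival: θ₂ = atan2(sin Δλ cos φ₁, −cos φ₂ sin φ₁ + sin φ₂ cos φ₁ cos Δλ) = 154.99°
Δθ = θ₂ − θ₁ = +63.6°

+63.6°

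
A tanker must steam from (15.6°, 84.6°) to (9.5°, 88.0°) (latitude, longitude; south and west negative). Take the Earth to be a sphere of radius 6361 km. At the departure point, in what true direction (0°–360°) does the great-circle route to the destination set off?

θ = atan2( sin Δλ·cos φ₂ ,  cos φ₁ sin φ₂ − sin φ₁ cos φ₂ cos Δλ )
  = atan2(+0.0585, -0.1058) = 151.06°

151.1°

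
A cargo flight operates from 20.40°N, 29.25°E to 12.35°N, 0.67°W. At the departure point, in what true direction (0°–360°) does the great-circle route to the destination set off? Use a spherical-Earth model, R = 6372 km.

N = sin Δλ·cos φ₂ = -0.4872;  D = cos φ₁ sin φ₂ − sin φ₁ cos φ₂ cos Δλ = -0.0947
initial course = atan2(N, D) = 259.01°

259.0°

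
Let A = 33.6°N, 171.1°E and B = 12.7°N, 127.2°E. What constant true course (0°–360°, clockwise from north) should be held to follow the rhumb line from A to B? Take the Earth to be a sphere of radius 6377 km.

242.4°

Δψ = ln[tan(π/4+φ₂/2)/tan(π/4+φ₁/2)] = -0.3998
Δλ = -0.7662 rad (taken the short way round)
course = atan2(Δλ, Δψ) = 242.45°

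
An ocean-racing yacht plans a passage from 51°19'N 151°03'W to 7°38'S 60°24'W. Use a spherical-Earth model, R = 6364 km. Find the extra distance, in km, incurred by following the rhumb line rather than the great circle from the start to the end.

Great circle: cos σ = sin φ₁ sin φ₂ + cos φ₁ cos φ₂ cos Δλ,  σ = 1.6817 rad → d_gc = 10702.6 km
Rhumb line: Δψ = -1.1806, q = Δφ/Δψ = 0.8715, d_rh = R√(Δφ²+q²Δλ²) = 10948.7 km
Excess = 10948.7 − 10702.6 = 246.1 ≈ 246 km

246 km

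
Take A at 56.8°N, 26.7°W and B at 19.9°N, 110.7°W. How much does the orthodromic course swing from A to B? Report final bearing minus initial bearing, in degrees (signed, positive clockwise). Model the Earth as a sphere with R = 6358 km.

-61.0°

Initial bearing θ₁ = atan2(sin Δλ cos φ₂, cos φ₁ sin φ₂ − sin φ₁ cos φ₂ cos Δλ) = 276.35°
Final bearing θ₂ = (initial bearing from the destination back to the start) + 180° = 215.36°
Δθ = θ₂ − θ₁ = -61.0°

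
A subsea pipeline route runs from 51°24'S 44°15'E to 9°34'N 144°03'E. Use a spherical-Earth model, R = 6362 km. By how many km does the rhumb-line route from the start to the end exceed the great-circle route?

Great circle: cos σ = sin φ₁ sin φ₂ + cos φ₁ cos φ₂ cos Δλ,  σ = 1.8076 rad → d_gc = 11500.0 km
Rhumb line: Δψ = +1.2170, q = Δφ/Δψ = 0.8743, d_rh = R√(Δφ²+q²Δλ²) = 11819.6 km
Excess = 11819.6 − 11500.0 = 319.6 ≈ 320 km

320 km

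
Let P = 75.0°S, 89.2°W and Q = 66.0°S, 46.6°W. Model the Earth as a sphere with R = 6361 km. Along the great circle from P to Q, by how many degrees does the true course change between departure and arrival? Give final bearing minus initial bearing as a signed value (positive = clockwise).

At departure: θ₁ = atan2(sin Δλ cos φ₂, cos φ₁ sin φ₂ − sin φ₁ cos φ₂ cos Δλ) = 79.15°
At arrival: θ₂ = atan2(sin Δλ cos φ₁, −cos φ₂ sin φ₁ + sin φ₂ cos φ₁ cos Δλ) = 38.68°
Δθ = θ₂ − θ₁ = -40.5°

-40.5°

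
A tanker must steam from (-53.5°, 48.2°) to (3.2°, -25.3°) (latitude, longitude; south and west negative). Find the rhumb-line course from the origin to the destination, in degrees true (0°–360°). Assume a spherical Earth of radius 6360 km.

Meridional parts: M(φ₁)=-1.1094, M(φ₂)=+0.0559 → ΔM = +1.1653;  Δλ = -1.2828 rad
tan C = Δλ / ΔM = -1.1008 → C = 312.25°

312.3°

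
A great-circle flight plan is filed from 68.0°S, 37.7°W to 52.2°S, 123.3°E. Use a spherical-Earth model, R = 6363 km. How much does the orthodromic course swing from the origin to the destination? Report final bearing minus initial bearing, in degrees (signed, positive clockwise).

-158.4°

Initial bearing θ₁ = atan2(sin Δλ cos φ₂, cos φ₁ sin φ₂ − sin φ₁ cos φ₂ cos Δλ) = 166.53°
Final bearing θ₂ = (initial bearing from the destination back to the start) + 180° = 8.18°
Δθ = θ₂ − θ₁ = -158.4°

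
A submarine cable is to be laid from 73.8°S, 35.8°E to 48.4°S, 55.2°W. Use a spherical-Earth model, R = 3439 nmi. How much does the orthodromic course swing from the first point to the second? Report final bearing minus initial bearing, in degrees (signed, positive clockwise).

Initial bearing θ₁ = atan2(sin Δλ cos φ₂, cos φ₁ sin φ₂ − sin φ₁ cos φ₂ cos Δλ) = 251.68°
Final bearing θ₂ = (initial bearing from the destination back to the start) + 180° = 336.49°
Δθ = θ₂ − θ₁ = +84.8°

+84.8°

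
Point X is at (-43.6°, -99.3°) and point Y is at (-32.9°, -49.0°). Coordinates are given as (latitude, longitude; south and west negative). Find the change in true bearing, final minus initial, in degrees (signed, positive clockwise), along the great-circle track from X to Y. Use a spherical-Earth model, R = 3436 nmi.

-32.5°

At departure: θ₁ = atan2(sin Δλ cos φ₂, cos φ₁ sin φ₂ − sin φ₁ cos φ₂ cos Δλ) = 92.08°
At arrival: θ₂ = atan2(sin Δλ cos φ₁, −cos φ₂ sin φ₁ + sin φ₂ cos φ₁ cos Δλ) = 59.53°
Δθ = θ₂ − θ₁ = -32.5°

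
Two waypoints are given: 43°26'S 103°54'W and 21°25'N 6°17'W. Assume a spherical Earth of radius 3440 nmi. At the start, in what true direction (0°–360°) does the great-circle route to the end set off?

θ = atan2( sin Δλ·cos φ₂ ,  cos φ₁ sin φ₂ − sin φ₁ cos φ₂ cos Δλ )
  = atan2(+0.9227, +0.1803) = 78.94°

78.9°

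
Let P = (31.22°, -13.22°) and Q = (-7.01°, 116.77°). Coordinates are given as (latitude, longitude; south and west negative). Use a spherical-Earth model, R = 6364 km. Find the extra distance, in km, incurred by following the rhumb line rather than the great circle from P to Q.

304 km

Great circle: cos σ = sin φ₁ sin φ₂ + cos φ₁ cos φ₂ cos Δλ,  σ = 2.2253 rad → d_gc = 14161.576 km
Rhumb line: Δψ = -0.6967, q = Δφ/Δψ = 0.9577, d_rh = R√(Δφ²+q²Δλ²) = 14465.084 km
Excess = 14465.084 − 14161.576 = 303.508 ≈ 304 km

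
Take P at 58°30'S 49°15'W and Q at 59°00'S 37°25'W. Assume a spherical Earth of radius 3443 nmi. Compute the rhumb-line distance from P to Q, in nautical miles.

370 nmi

Δψ = ln[tan(π/4+φ₂/2)/tan(π/4+φ₁/2)] = -0.0168;  Δφ = -0.0087 rad,  Δλ = +0.2065 rad
q = Δφ/Δψ = 0.5188
d = R·√(Δφ² + q²Δλ²) = 3443·0.10750 = 370 nmi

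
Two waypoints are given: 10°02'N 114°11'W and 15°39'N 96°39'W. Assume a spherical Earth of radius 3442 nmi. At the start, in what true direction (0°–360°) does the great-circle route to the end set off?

70.0°

θ = atan2( sin Δλ·cos φ₂ ,  cos φ₁ sin φ₂ − sin φ₁ cos φ₂ cos Δλ )
  = atan2(+0.2901, +0.1057) = 69.99°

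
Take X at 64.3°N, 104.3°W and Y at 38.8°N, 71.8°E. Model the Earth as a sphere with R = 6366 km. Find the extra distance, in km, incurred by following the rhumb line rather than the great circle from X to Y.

3532 km

Great circle: cos σ = sin φ₁ sin φ₂ + cos φ₁ cos φ₂ cos Δλ,  σ = 1.3414 rad → d_gc = 8539.1 km
Rhumb line: Δψ = -0.7421, q = Δφ/Δψ = 0.5997, d_rh = R√(Δφ²+q²Δλ²) = 12071.3 km
Excess = 12071.3 − 8539.1 = 3532.2 ≈ 3532 km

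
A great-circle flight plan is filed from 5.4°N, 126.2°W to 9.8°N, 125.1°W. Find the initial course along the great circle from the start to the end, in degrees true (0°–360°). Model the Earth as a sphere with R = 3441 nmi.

N = sin Δλ·cos φ₂ = +0.0189;  D = cos φ₁ sin φ₂ − sin φ₁ cos φ₂ cos Δλ = +0.0767
initial course = atan2(N, D) = 13.85°

13.8°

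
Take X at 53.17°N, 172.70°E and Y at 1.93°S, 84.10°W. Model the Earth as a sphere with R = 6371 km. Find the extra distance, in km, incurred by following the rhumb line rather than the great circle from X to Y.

Great circle: cos σ = sin φ₁ sin φ₂ + cos φ₁ cos φ₂ cos Δλ,  σ = 1.7353 rad → d_gc = 11055.6 km
Rhumb line: Δψ = -1.1335, q = Δφ/Δψ = 0.8484, d_rh = R√(Δφ²+q²Δλ²) = 11503.5 km
Excess = 11503.5 − 11055.6 = 447.9 ≈ 448 km

448 km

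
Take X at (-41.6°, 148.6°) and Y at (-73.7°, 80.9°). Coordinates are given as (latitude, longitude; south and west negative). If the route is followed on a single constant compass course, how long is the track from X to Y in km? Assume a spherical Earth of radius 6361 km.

5124 km

Rhumb course C = atan2(Δλ, Δψ) with Δψ = ln[tan(π/4+φ₂/2)/tan(π/4+φ₁/2)] = -1.1436, Δλ = -1.1816 → C = 225.94°
d = R·|Δφ| / |cos C| = 6361·0.56025 / 0.69547 = 5124 km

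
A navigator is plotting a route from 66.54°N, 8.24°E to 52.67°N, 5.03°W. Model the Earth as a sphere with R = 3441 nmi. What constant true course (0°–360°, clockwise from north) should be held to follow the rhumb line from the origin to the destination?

Δψ = ln[tan(π/4+φ₂/2)/tan(π/4+φ₁/2)] = -0.4867
Δλ = -0.2316 rad (taken the short way round)
course = atan2(Δλ, Δψ) = 205.45°

205.4°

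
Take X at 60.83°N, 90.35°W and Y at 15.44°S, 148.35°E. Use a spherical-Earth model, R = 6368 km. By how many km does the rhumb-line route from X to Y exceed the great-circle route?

Great circle: cos σ = sin φ₁ sin φ₂ + cos φ₁ cos φ₂ cos Δλ,  σ = 2.0675 rad → d_gc = 13165.9 km
Rhumb line: Δψ = -1.6191, q = Δφ/Δψ = 0.8222, d_rh = R√(Δφ²+q²Δλ²) = 13954.0 km
Excess = 13954.0 − 13165.9 = 788.1 ≈ 788 km

788 km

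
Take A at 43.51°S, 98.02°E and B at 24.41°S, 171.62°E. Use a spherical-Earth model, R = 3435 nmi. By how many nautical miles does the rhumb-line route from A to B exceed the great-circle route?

Great circle: cos σ = sin φ₁ sin φ₂ + cos φ₁ cos φ₂ cos Δλ,  σ = 1.0804 rad → d_gc = 3711.1 nmi
Rhumb line: Δψ = +0.4055, q = Δφ/Δψ = 0.8220, d_rh = R√(Δφ²+q²Δλ²) = 3803.7 nmi
Excess = 3803.7 − 3711.1 = 92.6 ≈ 93 nmi

93 nmi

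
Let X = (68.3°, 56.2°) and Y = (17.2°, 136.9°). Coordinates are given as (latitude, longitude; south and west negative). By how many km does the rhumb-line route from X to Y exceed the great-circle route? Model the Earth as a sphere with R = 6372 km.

Great circle: cos σ = sin φ₁ sin φ₂ + cos φ₁ cos φ₂ cos Δλ,  σ = 1.2326 rad → d_gc = 7853.8 km
Rhumb line: Δψ = -1.3472, q = Δφ/Δψ = 0.6620, d_rh = R√(Δφ²+q²Δλ²) = 8221.7 km
Excess = 8221.7 − 7853.8 = 367.9 ≈ 368 km

368 km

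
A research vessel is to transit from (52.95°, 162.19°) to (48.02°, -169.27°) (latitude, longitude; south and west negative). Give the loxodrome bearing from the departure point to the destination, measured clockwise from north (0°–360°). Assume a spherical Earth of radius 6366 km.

105.2°

Δψ = ln[tan(π/4+φ₂/2)/tan(π/4+φ₁/2)] = -0.1354
Δλ = +0.4981 rad (taken the short way round)
course = atan2(Δλ, Δψ) = 105.21°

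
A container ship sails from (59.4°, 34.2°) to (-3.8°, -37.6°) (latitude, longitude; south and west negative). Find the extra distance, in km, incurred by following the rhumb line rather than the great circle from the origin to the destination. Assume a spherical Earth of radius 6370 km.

189 km

Great circle: cos σ = sin φ₁ sin φ₂ + cos φ₁ cos φ₂ cos Δλ,  σ = 1.4690 rad → d_gc = 9357.68 km
Rhumb line: Δψ = -1.3626, q = Δφ/Δψ = 0.8095, d_rh = R√(Δφ²+q²Δλ²) = 9546.19 km
Excess = 9546.19 − 9357.68 = 188.51 ≈ 189 km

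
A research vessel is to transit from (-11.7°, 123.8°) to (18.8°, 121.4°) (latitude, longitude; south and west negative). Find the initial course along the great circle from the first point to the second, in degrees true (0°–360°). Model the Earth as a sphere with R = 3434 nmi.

θ = atan2( sin Δλ·cos φ₂ ,  cos φ₁ sin φ₂ − sin φ₁ cos φ₂ cos Δλ )
  = atan2(-0.0396, +0.5074) = 355.53°

355.5°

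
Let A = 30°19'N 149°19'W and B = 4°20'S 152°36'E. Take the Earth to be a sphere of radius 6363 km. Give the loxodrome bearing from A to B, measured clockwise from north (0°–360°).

Meridional parts: M(φ₁)=+0.5557, M(φ₂)=-0.0757 → ΔM = -0.6314;  Δλ = -1.0137 rad
tan C = Δλ / ΔM = +1.6055 → C = 238.08°

238.1°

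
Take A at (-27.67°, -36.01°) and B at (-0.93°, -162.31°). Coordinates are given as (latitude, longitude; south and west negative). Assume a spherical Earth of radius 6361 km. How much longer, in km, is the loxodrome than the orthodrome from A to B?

325 km

Great circle: cos σ = sin φ₁ sin φ₂ + cos φ₁ cos φ₂ cos Δλ,  σ = 2.1138 rad → d_gc = 13445.8 km
Rhumb line: Δψ = +0.4866, q = Δφ/Δψ = 0.9590, d_rh = R√(Δφ²+q²Δλ²) = 13771.0 km
Excess = 13771.0 − 13445.8 = 325.2 ≈ 325 km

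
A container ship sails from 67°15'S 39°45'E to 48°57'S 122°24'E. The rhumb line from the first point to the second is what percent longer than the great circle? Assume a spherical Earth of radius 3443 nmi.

Great circle: σ = 0.7555 rad → d_gc = Rσ = 2601.1 nmi
Rhumb: Δφ = +0.3194, Δλ = +1.4425, Δψ = +0.6211, q = Δφ/Δψ = 0.5143 → d_rh = R√(Δφ²+q²Δλ²) = 2780.8 nmi
Excess = (2780.8 − 2601.1) / 2601.1 = 179.7 / 2601.1 = 6.91% ≈ 6.9%

6.9%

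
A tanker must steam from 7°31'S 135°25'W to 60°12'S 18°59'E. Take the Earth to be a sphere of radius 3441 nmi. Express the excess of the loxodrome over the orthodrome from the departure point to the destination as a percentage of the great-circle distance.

Great circle: σ = 1.9080 rad → d_gc = Rσ = 6565.3 nmi
Rhumb: Δφ = -0.9195, Δλ = +2.6948, Δψ = -1.1924, q = Δφ/Δψ = 0.7711 → d_rh = R√(Δφ²+q²Δλ²) = 7819.3 nmi
Excess = (7819.3 − 6565.3) / 6565.3 = 1254.0 / 6565.3 = 19.10% ≈ 19.1%

19.1%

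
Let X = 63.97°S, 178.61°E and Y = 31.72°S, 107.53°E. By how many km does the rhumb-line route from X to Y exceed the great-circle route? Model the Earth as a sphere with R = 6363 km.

236 km

Great circle: cos σ = sin φ₁ sin φ₂ + cos φ₁ cos φ₂ cos Δλ,  σ = 0.9354 rad → d_gc = 5952.1 km
Rhumb line: Δψ = +0.8804, q = Δφ/Δψ = 0.6393, d_rh = R√(Δφ²+q²Δλ²) = 6188.3 km
Excess = 6188.3 − 5952.1 = 236.2 ≈ 236 km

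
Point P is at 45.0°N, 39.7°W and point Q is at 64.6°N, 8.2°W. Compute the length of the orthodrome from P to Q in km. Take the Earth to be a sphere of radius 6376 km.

cos σ = sin φ₁ sin φ₂ + cos φ₁ cos φ₂ cos Δλ
      = sin(45.00°)sin(64.60°) + cos(45.00°)cos(64.60°)cos(31.50°) = 0.8974
σ = 26.186° → d = Rσ = 6376·0.45704 = 2914 km

2914 km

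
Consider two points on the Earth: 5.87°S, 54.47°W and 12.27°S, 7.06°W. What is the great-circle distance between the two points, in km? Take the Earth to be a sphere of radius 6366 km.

Haversine: a = sin²(Δφ/2)+cos φ₁ cos φ₂ sin²(Δλ/2) = 0.16022;  σ = 2·atan2(√a,√(1−a))
σ = 47.191° → d = Rσ = 6366·0.82364 = 5243 km

5243 km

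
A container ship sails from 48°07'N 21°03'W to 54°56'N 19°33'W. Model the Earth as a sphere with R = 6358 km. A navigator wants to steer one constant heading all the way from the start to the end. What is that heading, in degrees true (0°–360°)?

Δψ = ln[tan(π/4+φ₂/2)/tan(π/4+φ₁/2)] = +0.1917
Δλ = +0.0262 rad (taken the short way round)
course = atan2(Δλ, Δψ) = 7.78°

7.8°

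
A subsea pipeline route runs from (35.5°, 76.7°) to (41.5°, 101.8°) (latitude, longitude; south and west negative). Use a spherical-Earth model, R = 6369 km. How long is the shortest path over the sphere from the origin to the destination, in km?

cos σ = sin φ₁ sin φ₂ + cos φ₁ cos φ₂ cos Δλ
      = sin(35.50°)sin(41.50°) + cos(35.50°)cos(41.50°)cos(25.10°) = 0.9369
σ = 20.456° → d = Rσ = 6369·0.35702 = 2274 km

2274 km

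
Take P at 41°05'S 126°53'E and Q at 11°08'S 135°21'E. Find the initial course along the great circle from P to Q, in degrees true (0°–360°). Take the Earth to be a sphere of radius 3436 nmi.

16.4°

θ = atan2( sin Δλ·cos φ₂ ,  cos φ₁ sin φ₂ − sin φ₁ cos φ₂ cos Δλ )
  = atan2(+0.1445, +0.4922) = 16.36°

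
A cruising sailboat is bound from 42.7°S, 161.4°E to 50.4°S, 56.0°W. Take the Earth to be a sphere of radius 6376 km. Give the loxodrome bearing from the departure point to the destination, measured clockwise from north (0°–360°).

94.5°

Δψ = ln[tan(π/4+φ₂/2)/tan(π/4+φ₁/2)] = -0.1959
Δλ = +2.4888 rad (taken the short way round)
course = atan2(Δλ, Δψ) = 94.50°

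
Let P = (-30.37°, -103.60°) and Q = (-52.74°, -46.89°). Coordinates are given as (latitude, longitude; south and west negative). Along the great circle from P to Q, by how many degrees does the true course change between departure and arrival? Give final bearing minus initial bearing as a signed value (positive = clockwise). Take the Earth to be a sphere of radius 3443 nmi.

-40.1°

Initial bearing θ₁ = atan2(sin Δλ cos φ₂, cos φ₁ sin φ₂ − sin φ₁ cos φ₂ cos Δλ) = 135.70°
Final bearing θ₂ = (initial bearing from the destination back to the start) + 180° = 95.61°
Δθ = θ₂ − θ₁ = -40.1°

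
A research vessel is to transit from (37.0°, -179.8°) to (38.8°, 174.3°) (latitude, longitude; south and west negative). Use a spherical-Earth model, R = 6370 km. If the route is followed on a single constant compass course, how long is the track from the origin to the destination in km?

Rhumb course C = atan2(Δλ, Δψ) with Δψ = ln[tan(π/4+φ₂/2)/tan(π/4+φ₁/2)] = +0.0398, Δλ = -0.1030 → C = 291.14°
d = R·|Δφ| / |cos C| = 6370·0.03142 / 0.36065 = 555 km

555 km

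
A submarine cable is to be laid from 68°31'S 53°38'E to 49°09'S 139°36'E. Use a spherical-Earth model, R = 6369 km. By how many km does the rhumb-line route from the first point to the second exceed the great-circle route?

Great circle: cos σ = sin φ₁ sin φ₂ + cos φ₁ cos φ₂ cos Δλ,  σ = 0.7660 rad → d_gc = 4878.4 km
Rhumb line: Δψ = +0.6745, q = Δφ/Δψ = 0.5011, d_rh = R√(Δφ²+q²Δλ²) = 5250.6 km
Excess = 5250.6 − 4878.4 = 372.2 ≈ 372 km

372 km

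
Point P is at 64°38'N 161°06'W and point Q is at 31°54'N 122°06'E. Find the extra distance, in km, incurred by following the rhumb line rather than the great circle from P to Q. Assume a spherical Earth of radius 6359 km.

Great circle: cos σ = sin φ₁ sin φ₂ + cos φ₁ cos φ₂ cos Δλ,  σ = 0.9758 rad → d_gc = 6204.8 km
Rhumb line: Δψ = -0.9034, q = Δφ/Δψ = 0.6324, d_rh = R√(Δφ²+q²Δλ²) = 6500.1 km
Excess = 6500.1 − 6204.8 = 295.3 ≈ 295 km

295 km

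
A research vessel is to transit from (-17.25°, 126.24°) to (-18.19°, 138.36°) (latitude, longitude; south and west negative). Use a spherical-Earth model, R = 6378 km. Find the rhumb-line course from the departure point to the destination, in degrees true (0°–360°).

94.7°

Δψ = ln[tan(π/4+φ₂/2)/tan(π/4+φ₁/2)] = -0.0172
Δλ = +0.2115 rad (taken the short way round)
course = atan2(Δλ, Δψ) = 94.65°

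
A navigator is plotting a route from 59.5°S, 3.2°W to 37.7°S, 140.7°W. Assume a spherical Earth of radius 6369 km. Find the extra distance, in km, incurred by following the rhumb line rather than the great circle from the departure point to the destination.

Great circle: cos σ = sin φ₁ sin φ₂ + cos φ₁ cos φ₂ cos Δλ,  σ = 1.3379 rad → d_gc = 8520.82 km
Rhumb line: Δψ = +0.5883, q = Δφ/Δψ = 0.6468, d_rh = R√(Δφ²+q²Δλ²) = 10178.27 km
Excess = 10178.27 − 8520.82 = 1657.45 ≈ 1657 km

1657 km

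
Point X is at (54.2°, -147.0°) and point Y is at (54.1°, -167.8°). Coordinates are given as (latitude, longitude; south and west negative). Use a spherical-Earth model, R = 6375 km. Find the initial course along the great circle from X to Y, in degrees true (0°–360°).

278.0°

N = sin Δλ·cos φ₂ = -0.2082;  D = cos φ₁ sin φ₂ − sin φ₁ cos φ₂ cos Δλ = +0.0293
initial course = atan2(N, D) = 278.00°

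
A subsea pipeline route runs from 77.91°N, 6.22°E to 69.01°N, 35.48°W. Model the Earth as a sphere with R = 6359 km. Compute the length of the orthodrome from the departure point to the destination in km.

1589 km

Haversine: a = sin²(Δφ/2)+cos φ₁ cos φ₂ sin²(Δλ/2) = 0.01552;  σ = 2·atan2(√a,√(1−a))
σ = 14.315° → d = Rσ = 6359·0.24984 = 1589 km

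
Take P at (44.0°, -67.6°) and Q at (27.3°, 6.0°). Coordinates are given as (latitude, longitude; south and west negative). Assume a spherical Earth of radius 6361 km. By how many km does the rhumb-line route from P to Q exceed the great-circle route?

180 km

Great circle: cos σ = sin φ₁ sin φ₂ + cos φ₁ cos φ₂ cos Δλ,  σ = 1.0483 rad → d_gc = 6668.0 km
Rhumb line: Δψ = -0.3613, q = Δφ/Δψ = 0.8067, d_rh = R√(Δφ²+q²Δλ²) = 6847.6 km
Excess = 6847.6 − 6668.0 = 179.6 ≈ 180 km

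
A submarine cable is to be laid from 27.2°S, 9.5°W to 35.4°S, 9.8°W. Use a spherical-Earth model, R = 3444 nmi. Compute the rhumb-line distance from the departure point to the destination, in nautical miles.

493 nmi

Rhumb course C = atan2(Δλ, Δψ) with Δψ = ln[tan(π/4+φ₂/2)/tan(π/4+φ₁/2)] = -0.1677, Δλ = -0.0052 → C = 181.79°
d = R·|Δφ| / |cos C| = 3444·0.14312 / 0.99951 = 493 nmi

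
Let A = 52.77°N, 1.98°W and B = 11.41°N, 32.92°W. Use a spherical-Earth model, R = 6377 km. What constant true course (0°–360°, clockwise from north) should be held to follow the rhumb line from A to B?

Meridional parts: M(φ₁)=+1.0882, M(φ₂)=+0.2005 → ΔM = -0.8877;  Δλ = -0.5400 rad
tan C = Δλ / ΔM = +0.6083 → C = 211.31°

211.3°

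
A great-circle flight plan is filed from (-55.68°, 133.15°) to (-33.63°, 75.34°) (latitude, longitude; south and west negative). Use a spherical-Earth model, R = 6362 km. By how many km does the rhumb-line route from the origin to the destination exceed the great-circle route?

Great circle: cos σ = sin φ₁ sin φ₂ + cos φ₁ cos φ₂ cos Δλ,  σ = 0.7848 rad → d_gc = 4993.2 km
Rhumb line: Δψ = +0.5512, q = Δφ/Δψ = 0.6982, d_rh = R√(Δφ²+q²Δλ²) = 5106.8 km
Excess = 5106.8 − 4993.2 = 113.6 ≈ 114 km

114 km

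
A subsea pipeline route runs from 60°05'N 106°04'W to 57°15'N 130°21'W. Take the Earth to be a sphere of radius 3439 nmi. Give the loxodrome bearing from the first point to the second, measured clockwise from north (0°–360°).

Meridional parts: M(φ₁)=+1.3199, M(φ₂)=+1.2247 → ΔM = -0.0952;  Δλ = -0.4238 rad
tan C = Δλ / ΔM = +4.4539 → C = 257.35°

257.3°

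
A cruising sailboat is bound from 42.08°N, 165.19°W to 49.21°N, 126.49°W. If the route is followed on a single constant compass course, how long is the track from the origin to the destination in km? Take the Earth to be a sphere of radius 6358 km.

3099 km

Δψ = ln[tan(π/4+φ₂/2)/tan(π/4+φ₁/2)] = +0.1784;  Δφ = +0.1244 rad,  Δλ = +0.6754 rad
q = Δφ/Δψ = 0.6977
d = R·√(Δφ² + q²Δλ²) = 6358·0.48741 = 3099 km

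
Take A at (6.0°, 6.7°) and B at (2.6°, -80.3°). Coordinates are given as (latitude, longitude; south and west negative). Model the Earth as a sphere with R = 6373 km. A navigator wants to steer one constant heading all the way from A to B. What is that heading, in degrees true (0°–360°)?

Δψ = ln[tan(π/4+φ₂/2)/tan(π/4+φ₁/2)] = -0.0595
Δλ = -1.5184 rad (taken the short way round)
course = atan2(Δλ, Δψ) = 267.76°

267.8°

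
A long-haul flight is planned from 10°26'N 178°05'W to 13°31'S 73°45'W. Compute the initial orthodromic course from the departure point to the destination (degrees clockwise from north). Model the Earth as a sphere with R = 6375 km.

101.2°

θ = atan2( sin Δλ·cos φ₂ ,  cos φ₁ sin φ₂ − sin φ₁ cos φ₂ cos Δλ )
  = atan2(+0.9420, -0.1863) = 101.19°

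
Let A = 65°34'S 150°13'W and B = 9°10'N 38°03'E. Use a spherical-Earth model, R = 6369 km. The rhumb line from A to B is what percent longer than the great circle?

Great circle: σ = 2.1521 rad → d_gc = Rσ = 13707.0 km
Rhumb: Δφ = +1.3043, Δλ = -2.9973, Δψ = +1.6908, q = Δφ/Δψ = 0.7714 → d_rh = R√(Δφ²+q²Δλ²) = 16908.3 km
Excess = (16908.3 − 13707.0) / 13707.0 = 3201.3 / 13707.0 = 23.36% ≈ 23.4%

23.4%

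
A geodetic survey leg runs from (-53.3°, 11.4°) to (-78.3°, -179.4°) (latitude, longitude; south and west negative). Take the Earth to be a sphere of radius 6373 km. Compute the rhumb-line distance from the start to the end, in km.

Rhumb course C = atan2(Δλ, Δψ) with Δψ = ln[tan(π/4+φ₂/2)/tan(π/4+φ₁/2)] = -1.1747, Δλ = +2.9531 → C = 111.69°
d = R·|Δφ| / |cos C| = 6373·0.43633 / 0.36963 = 7523 km

7523 km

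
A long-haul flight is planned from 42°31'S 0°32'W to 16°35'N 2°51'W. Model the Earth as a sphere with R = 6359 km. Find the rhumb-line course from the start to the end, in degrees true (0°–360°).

357.9°

Δψ = ln[tan(π/4+φ₂/2)/tan(π/4+φ₁/2)] = +1.1149
Δλ = -0.0404 rad (taken the short way round)
course = atan2(Δλ, Δψ) = 357.92°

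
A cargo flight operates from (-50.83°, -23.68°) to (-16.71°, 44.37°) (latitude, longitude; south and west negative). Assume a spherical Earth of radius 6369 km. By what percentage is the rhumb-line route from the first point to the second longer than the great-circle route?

2.1%

Great circle: σ = 1.1051 rad → d_gc = Rσ = 7038.4 km
Rhumb: Δφ = +0.5955, Δλ = +1.1877, Δψ = +0.7375, q = Δφ/Δψ = 0.8074 → d_rh = R√(Δφ²+q²Δλ²) = 7189.5 km
Excess = (7189.5 − 7038.4) / 7038.4 = 151.1 / 7038.4 = 2.147% ≈ 2.1%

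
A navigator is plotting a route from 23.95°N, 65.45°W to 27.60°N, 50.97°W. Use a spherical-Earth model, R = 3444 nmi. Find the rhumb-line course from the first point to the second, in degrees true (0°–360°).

Δψ = ln[tan(π/4+φ₂/2)/tan(π/4+φ₁/2)] = +0.0708
Δλ = +0.2527 rad (taken the short way round)
course = atan2(Δλ, Δψ) = 74.36°

74.4°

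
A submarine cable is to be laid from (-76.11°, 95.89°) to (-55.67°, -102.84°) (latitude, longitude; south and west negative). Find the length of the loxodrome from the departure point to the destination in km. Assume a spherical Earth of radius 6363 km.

Rhumb course C = atan2(Δλ, Δψ) with Δψ = ln[tan(π/4+φ₂/2)/tan(π/4+φ₁/2)] = +0.9305, Δλ = +2.8147 → C = 71.71°
d = R·|Δφ| / |cos C| = 6363·0.35675 / 0.31388 = 7232 km

7232 km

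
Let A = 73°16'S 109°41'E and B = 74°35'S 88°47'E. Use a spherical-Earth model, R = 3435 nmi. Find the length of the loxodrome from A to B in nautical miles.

Δψ = ln[tan(π/4+φ₂/2)/tan(π/4+φ₁/2)] = -0.0830;  Δφ = -0.0230 rad,  Δλ = -0.3648 rad
q = Δφ/Δψ = 0.2767
d = R·√(Δφ² + q²Δλ²) = 3435·0.10353 = 356 nmi

356 nmi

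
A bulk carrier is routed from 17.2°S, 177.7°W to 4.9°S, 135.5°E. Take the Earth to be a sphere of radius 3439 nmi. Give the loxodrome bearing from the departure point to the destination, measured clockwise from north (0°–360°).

Meridional parts: M(φ₁)=-0.3048, M(φ₂)=-0.0856 → ΔM = +0.2192;  Δλ = -0.8168 rad
tan C = Δλ / ΔM = -3.7266 → C = 285.02°

285.0°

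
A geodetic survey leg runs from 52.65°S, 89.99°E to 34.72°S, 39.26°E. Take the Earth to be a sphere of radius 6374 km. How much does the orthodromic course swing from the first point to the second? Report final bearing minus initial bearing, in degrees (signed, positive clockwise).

Initial bearing θ₁ = atan2(sin Δλ cos φ₂, cos φ₁ sin φ₂ − sin φ₁ cos φ₂ cos Δλ) = 276.10°
Final bearing θ₂ = (initial bearing from the destination back to the start) + 180° = 312.78°
Δθ = θ₂ − θ₁ = +36.7°

+36.7°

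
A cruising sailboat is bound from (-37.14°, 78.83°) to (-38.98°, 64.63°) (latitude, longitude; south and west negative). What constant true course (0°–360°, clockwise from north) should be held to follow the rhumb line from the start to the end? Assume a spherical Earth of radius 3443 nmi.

Δψ = ln[tan(π/4+φ₂/2)/tan(π/4+φ₁/2)] = -0.0408
Δλ = -0.2478 rad (taken the short way round)
course = atan2(Δλ, Δψ) = 260.65°

260.7°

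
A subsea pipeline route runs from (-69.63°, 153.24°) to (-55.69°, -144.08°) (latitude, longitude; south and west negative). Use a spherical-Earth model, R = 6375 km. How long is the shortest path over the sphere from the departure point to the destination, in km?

Haversine: a = sin²(Δφ/2)+cos φ₁ cos φ₂ sin²(Δλ/2) = 0.06780;  σ = 2·atan2(√a,√(1−a))
σ = 30.186° → d = Rσ = 6375·0.52685 = 3359 km

3359 km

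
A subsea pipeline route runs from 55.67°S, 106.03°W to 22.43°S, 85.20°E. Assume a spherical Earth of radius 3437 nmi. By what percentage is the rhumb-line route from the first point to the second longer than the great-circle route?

29.3%

Great circle: σ = 1.7683 rad → d_gc = Rσ = 6077.7 nmi
Rhumb: Δφ = +0.5801, Δλ = -2.9456, Δψ = +0.7729, q = Δφ/Δψ = 0.7506 → d_rh = R√(Δφ²+q²Δλ²) = 7856.3 nmi
Excess = (7856.3 − 6077.7) / 6077.7 = 1778.6 / 6077.7 = 29.26% ≈ 29.3%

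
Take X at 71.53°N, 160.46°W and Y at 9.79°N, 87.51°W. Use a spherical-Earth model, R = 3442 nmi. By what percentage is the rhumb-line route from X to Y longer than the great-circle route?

Great circle: σ = 1.3152 rad → d_gc = Rσ = 4526.9 nmi
Rhumb: Δφ = -1.0776, Δλ = +1.2732, Δψ = -1.6448, q = Δφ/Δψ = 0.6551 → d_rh = R√(Δφ²+q²Δλ²) = 4690.4 nmi
Excess = (4690.4 − 4526.9) / 4526.9 = 163.5 / 4526.9 = 3.61% ≈ 3.6%

3.6%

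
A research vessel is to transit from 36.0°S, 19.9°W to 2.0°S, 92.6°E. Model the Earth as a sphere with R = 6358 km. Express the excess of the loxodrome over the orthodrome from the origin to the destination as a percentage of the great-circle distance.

2.8%

Great circle: σ = 1.8639 rad → d_gc = Rσ = 11850.5 km
Rhumb: Δφ = +0.5934, Δλ = +1.9635, Δψ = +0.6394, q = Δφ/Δψ = 0.9281 → d_rh = R√(Δφ²+q²Δλ²) = 12185.5 km
Excess = (12185.5 − 11850.5) / 11850.5 = 335.0 / 11850.5 = 2.83% ≈ 2.8%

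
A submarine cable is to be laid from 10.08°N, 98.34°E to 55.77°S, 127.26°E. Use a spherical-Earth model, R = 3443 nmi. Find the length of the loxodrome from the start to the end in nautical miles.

4223 nmi

Rhumb course C = atan2(Δλ, Δψ) with Δψ = ln[tan(π/4+φ₂/2)/tan(π/4+φ₁/2)] = -1.3547, Δλ = +0.5047 → C = 159.57°
d = R·|Δφ| / |cos C| = 3443·1.14930 / 0.93707 = 4223 nmi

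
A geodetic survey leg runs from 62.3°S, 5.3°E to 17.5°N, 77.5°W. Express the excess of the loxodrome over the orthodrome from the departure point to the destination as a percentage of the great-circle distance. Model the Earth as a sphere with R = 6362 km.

2.3%

Great circle: σ = 1.7831 rad → d_gc = Rσ = 11343.9 km
Rhumb: Δφ = +1.3928, Δλ = -1.4451, Δψ = +1.7105, q = Δφ/Δψ = 0.8143 → d_rh = R√(Δφ²+q²Δλ²) = 11599.9 km
Excess = (11599.9 − 11343.9) / 11343.9 = 256.0 / 11343.9 = 2.26% ≈ 2.3%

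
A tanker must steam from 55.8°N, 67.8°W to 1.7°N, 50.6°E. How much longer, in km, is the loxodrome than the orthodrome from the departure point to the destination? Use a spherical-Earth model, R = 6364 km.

808 km

Great circle: cos σ = sin φ₁ sin φ₂ + cos φ₁ cos φ₂ cos Δλ,  σ = 1.8159 rad → d_gc = 11556.6 km
Rhumb line: Δψ = -1.1491, q = Δφ/Δψ = 0.8217, d_rh = R√(Δφ²+q²Δλ²) = 12364.2 km
Excess = 12364.2 − 11556.6 = 807.6 ≈ 808 km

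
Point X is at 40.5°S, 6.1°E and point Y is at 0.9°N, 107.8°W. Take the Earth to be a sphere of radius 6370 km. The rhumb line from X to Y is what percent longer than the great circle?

3.3%

Great circle: σ = 1.8947 rad → d_gc = Rσ = 12069.0 km
Rhumb: Δφ = +0.7226, Δλ = -1.9879, Δψ = +0.7901, q = Δφ/Δψ = 0.9146 → d_rh = R√(Δφ²+q²Δλ²) = 12462.5 km
Excess = (12462.5 − 12069.0) / 12069.0 = 393.5 / 12069.0 = 3.26% ≈ 3.3%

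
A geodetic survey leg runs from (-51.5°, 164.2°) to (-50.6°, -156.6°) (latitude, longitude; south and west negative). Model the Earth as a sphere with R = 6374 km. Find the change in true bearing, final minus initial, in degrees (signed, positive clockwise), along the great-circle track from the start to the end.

Initial bearing θ₁ = atan2(sin Δλ cos φ₂, cos φ₁ sin φ₂ − sin φ₁ cos φ₂ cos Δλ) = 103.47°
Final bearing θ₂ = (initial bearing from the destination back to the start) + 180° = 72.51°
Δθ = θ₂ − θ₁ = -31.0°

-31.0°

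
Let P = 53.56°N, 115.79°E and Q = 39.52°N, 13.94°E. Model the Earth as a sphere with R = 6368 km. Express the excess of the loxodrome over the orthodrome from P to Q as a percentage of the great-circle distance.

8.6%

Great circle: σ = 1.1397 rad → d_gc = Rσ = 7257.8 km
Rhumb: Δφ = -0.2450, Δλ = -1.7776, Δψ = -0.3592, q = Δφ/Δψ = 0.6823 → d_rh = R√(Δφ²+q²Δλ²) = 7879.1 km
Excess = (7879.1 − 7257.8) / 7257.8 = 621.3 / 7257.8 = 8.56% ≈ 8.6%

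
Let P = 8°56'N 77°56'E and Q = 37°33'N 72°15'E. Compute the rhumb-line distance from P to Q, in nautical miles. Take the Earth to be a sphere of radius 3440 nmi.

Rhumb course C = atan2(Δλ, Δψ) with Δψ = ln[tan(π/4+φ₂/2)/tan(π/4+φ₁/2)] = +0.5515, Δλ = -0.0992 → C = 349.80°
d = R·|Δφ| / |cos C| = 3440·0.49946 / 0.98421 = 1746 nmi

1746 nmi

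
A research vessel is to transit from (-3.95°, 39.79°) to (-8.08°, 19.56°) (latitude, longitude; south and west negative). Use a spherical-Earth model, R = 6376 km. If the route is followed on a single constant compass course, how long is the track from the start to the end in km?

2285 km

Δψ = ln[tan(π/4+φ₂/2)/tan(π/4+φ₁/2)] = -0.0725;  Δφ = -0.0721 rad,  Δλ = -0.3531 rad
q = Δφ/Δψ = 0.9943
d = R·√(Δφ² + q²Δλ²) = 6376·0.35838 = 2285 km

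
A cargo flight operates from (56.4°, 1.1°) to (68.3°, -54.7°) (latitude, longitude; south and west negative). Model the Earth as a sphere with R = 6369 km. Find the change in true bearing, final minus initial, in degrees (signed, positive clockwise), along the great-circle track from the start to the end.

At departure: θ₁ = atan2(sin Δλ cos φ₂, cos φ₁ sin φ₂ − sin φ₁ cos φ₂ cos Δλ) = 318.12°
At arrival: θ₂ = atan2(sin Δλ cos φ₁, −cos φ₂ sin φ₁ + sin φ₂ cos φ₁ cos Δλ) = 267.63°
Δθ = θ₂ − θ₁ = -50.5°

-50.5°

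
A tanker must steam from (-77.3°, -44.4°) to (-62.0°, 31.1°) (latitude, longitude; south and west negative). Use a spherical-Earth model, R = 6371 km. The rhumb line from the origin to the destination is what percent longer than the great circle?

6.6%

Great circle: σ = 0.4796 rad → d_gc = Rσ = 3055.4 km
Rhumb: Δφ = +0.2670, Δλ = +1.3177, Δψ = +0.8067, q = Δφ/Δψ = 0.3310 → d_rh = R√(Δφ²+q²Δλ²) = 3258.5 km
Excess = (3258.5 − 3055.4) / 3055.4 = 203.1 / 3055.4 = 6.647% ≈ 6.6%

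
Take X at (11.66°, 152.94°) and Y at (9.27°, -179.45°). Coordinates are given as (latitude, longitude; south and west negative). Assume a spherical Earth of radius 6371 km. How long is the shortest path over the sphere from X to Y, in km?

cos σ = sin φ₁ sin φ₂ + cos φ₁ cos φ₂ cos Δλ
      = sin(11.66°)sin(9.27°) + cos(11.66°)cos(9.27°)cos(27.61°) = 0.8891
σ = 27.245° → d = Rσ = 6371·0.47551 = 3029 km

3029 km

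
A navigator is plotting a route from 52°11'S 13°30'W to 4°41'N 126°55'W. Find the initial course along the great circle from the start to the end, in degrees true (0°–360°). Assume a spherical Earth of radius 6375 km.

N = sin Δλ·cos φ₂ = -0.9146;  D = cos φ₁ sin φ₂ − sin φ₁ cos φ₂ cos Δλ = -0.2628
initial course = atan2(N, D) = 253.97°

254.0°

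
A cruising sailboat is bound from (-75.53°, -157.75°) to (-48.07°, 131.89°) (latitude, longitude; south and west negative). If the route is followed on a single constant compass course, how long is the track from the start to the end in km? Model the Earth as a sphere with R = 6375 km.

Δψ = ln[tan(π/4+φ₂/2)/tan(π/4+φ₁/2)] = +1.1047;  Δφ = +0.4793 rad,  Δλ = -1.2280 rad
q = Δφ/Δψ = 0.4339
d = R·√(Δφ² + q²Δλ²) = 6375·0.71663 = 4568 km

4568 km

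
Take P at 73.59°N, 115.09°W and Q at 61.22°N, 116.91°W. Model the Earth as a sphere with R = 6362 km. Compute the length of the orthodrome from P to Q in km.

Haversine: a = sin²(Δφ/2)+cos φ₁ cos φ₂ sin²(Δλ/2) = 0.01164;  σ = 2·atan2(√a,√(1−a))
σ = 12.388° → d = Rσ = 6362·0.21622 = 1376 km

1376 km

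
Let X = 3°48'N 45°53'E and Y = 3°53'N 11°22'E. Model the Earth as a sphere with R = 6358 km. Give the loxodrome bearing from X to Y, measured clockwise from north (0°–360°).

Δψ = ln[tan(π/4+φ₂/2)/tan(π/4+φ₁/2)] = +0.0015
Δλ = -0.6024 rad (taken the short way round)
course = atan2(Δλ, Δψ) = 270.14°

270.1°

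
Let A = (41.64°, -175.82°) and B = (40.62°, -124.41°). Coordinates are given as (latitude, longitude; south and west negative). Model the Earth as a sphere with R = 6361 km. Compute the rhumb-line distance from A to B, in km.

Δψ = ln[tan(π/4+φ₂/2)/tan(π/4+φ₁/2)] = -0.0236;  Δφ = -0.0178 rad,  Δλ = +0.8973 rad
q = Δφ/Δψ = 0.7532
d = R·√(Δφ² + q²Δλ²) = 6361·0.67606 = 4300 km

4300 km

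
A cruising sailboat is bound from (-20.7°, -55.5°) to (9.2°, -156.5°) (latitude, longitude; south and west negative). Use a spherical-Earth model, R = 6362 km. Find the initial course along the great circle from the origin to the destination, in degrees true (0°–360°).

274.9°

N = sin Δλ·cos φ₂ = -0.9690;  D = cos φ₁ sin φ₂ − sin φ₁ cos φ₂ cos Δλ = +0.0830
initial course = atan2(N, D) = 274.89°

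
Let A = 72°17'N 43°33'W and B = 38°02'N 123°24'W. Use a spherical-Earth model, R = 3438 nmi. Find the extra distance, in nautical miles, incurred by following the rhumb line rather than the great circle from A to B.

Great circle: cos σ = sin φ₁ sin φ₂ + cos φ₁ cos φ₂ cos Δλ,  σ = 0.8904 rad → d_gc = 3061.0 nmi
Rhumb line: Δψ = -1.1401, q = Δφ/Δψ = 0.5243, d_rh = R√(Δφ²+q²Δλ²) = 3245.7 nmi
Excess = 3245.7 − 3061.0 = 184.7 ≈ 185 nmi

185 nmi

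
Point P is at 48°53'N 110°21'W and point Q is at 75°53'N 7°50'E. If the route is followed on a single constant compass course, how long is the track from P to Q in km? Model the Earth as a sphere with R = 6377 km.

6349 km

Δψ = ln[tan(π/4+φ₂/2)/tan(π/4+φ₁/2)] = +1.1082;  Δφ = +0.4712 rad,  Δλ = +2.0627 rad
q = Δφ/Δψ = 0.4252
d = R·√(Δφ² + q²Δλ²) = 6377·0.99567 = 6349 km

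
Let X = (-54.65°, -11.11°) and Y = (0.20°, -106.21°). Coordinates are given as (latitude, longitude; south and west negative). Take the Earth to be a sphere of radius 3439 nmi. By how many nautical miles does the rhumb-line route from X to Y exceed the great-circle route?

202 nmi

Great circle: cos σ = sin φ₁ sin φ₂ + cos φ₁ cos φ₂ cos Δλ,  σ = 1.6251 rad → d_gc = 5588.7 nmi
Rhumb line: Δψ = +1.1471, q = Δφ/Δψ = 0.8345, d_rh = R√(Δφ²+q²Δλ²) = 5790.5 nmi
Excess = 5790.5 − 5588.7 = 201.8 ≈ 202 nmi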